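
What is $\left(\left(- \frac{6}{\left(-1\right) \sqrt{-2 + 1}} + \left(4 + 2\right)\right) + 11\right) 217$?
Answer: $3689 - 1302 i \approx 3689.0 - 1302.0 i$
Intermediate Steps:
$\left(\left(- \frac{6}{\left(-1\right) \sqrt{-2 + 1}} + \left(4 + 2\right)\right) + 11\right) 217 = \left(\left(- \frac{6}{\left(-1\right) \sqrt{-1}} + 6\right) + 11\right) 217 = \left(\left(- \frac{6}{\left(-1\right) i} + 6\right) + 11\right) 217 = \left(\left(- 6 i + 6\right) + 11\right) 217 = \left(\left(6 - 6 i\right) + 11\right) 217 = \left(17 - 6 i\right) 217 = 3689 - 1302 i$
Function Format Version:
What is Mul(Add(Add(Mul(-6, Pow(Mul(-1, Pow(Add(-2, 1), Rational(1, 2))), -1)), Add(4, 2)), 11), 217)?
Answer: Add(3689, Mul(-1302, I)) ≈ Add(3689.0, Mul(-1302.0, I))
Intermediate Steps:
Mul(Add(Add(Mul(-6, Pow(Mul(-1, Pow(Add(-2, 1), Rational(1, 2))), -1)), Add(4, 2)), 11), 217) = Mul(Add(Add(Mul(-6, Pow(Mul(-1, Pow(-1, Rational(1, 2))), -1)), 6), 11), 217) = Mul(Add(Add(Mul(-6, Pow(Mul(-1, I), -1)), 6), 11), 217) = Mul(Add(Add(Mul(-6, I), 6), 11), 217) = Mul(Add(Add(6, Mul(-6, I)), 11), 217) = Mul(Add(17, Mul(-6, I)), 217) = Add(3689, Mul(-1302, I))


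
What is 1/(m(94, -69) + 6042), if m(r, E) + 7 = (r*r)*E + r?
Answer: -1/603555 ≈ -1.6569e-6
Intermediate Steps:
m(r, E) = -7 + r + E*r² (m(r, E) = -7 + ((r*r)*E + r) = -7 + (r²*E + r) = -7 + (E*r² + r) = -7 + (r + E*r²) = -7 + r + E*r²)
1/(m(94, -69) + 6042) = 1/((-7 + 94 - 69*94²) + 6042) = 1/((-7 + 94 - 69*8836) + 6042) = 1/((-7 + 94 - 609684) + 6042) = 1/(-609597 + 6042) = 1/(-603555) = -1/603555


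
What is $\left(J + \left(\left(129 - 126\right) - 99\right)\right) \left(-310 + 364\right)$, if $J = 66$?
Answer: $-1620$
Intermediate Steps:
$\left(J + \left(\left(129 - 126\right) - 99\right)\right) \left(-310 + 364\right) = \left(66 + \left(\left(129 - 126\right) - 99\right)\right) \left(-310 + 364\right) = \left(66 + \left(3 - 99\right)\right) 54 = \left(66 - 96\right) 54 = \left(-30\right) 54 = -1620$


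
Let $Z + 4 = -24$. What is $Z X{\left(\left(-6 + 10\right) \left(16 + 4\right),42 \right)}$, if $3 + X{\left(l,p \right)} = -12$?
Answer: $420$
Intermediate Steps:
$X{\left(l,p \right)} = -15$ ($X{\left(l,p \right)} = -3 - 12 = -15$)
$Z = -28$ ($Z = -4 - 24 = -28$)
$Z X{\left(\left(-6 + 10\right) \left(16 + 4\right),42 \right)} = \left(-28\right) \left(-15\right) = 420$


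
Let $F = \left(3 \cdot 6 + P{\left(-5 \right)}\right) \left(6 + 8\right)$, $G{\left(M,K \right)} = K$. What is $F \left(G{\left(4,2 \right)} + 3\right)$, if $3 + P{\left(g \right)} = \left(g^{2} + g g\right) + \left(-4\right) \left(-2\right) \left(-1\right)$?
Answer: $3990$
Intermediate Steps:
$P{\left(g \right)} = -11 + 2 g^{2}$ ($P{\left(g \right)} = -3 + \left(\left(g^{2} + g g\right) + \left(-4\right) \left(-2\right) \left(-1\right)\right) = -3 + \left(\left(g^{2} + g^{2}\right) + 8 \left(-1\right)\right) = -3 + \left(2 g^{2} - 8\right) = -3 + \left(-8 + 2 g^{2}\right) = -11 + 2 g^{2}$)
$F = 798$ ($F = \left(3 \cdot 6 - \left(11 - 2 \left(-5\right)^{2}\right)\right) \left(6 + 8\right) = \left(18 + \left(-11 + 2 \cdot 25\right)\right) 14 = \left(18 + \left(-11 + 50\right)\right) 14 = \left(18 + 39\right) 14 = 57 \cdot 14 = 798$)
$F \left(G{\left(4,2 \right)} + 3\right) = 798 \left(2 + 3\right) = 798 \cdot 5 = 3990$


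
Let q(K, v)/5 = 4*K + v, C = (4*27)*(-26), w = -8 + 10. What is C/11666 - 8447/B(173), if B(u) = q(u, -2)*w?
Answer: -58958951/40247700 ≈ -1.4649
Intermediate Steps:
w = 2
C = -2808 (C = 108*(-26) = -2808)
q(K, v) = 5*v + 20*K (q(K, v) = 5*(4*K + v) = 5*(v + 4*K) = 5*v + 20*K)
B(u) = -20 + 40*u (B(u) = (5*(-2) + 20*u)*2 = (-10 + 20*u)*2 = -20 + 40*u)
C/11666 - 8447/B(173) = -2808/11666 - 8447/(-20 + 40*173) = -2808*1/11666 - 8447/(-20 + 6920) = -1404/5833 - 8447/6900 = -58958951/40247700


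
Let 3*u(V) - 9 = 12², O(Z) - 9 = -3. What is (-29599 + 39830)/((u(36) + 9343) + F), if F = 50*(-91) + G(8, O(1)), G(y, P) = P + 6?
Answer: 10231/4856 ≈ 2.1069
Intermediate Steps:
O(Z) = 6 (O(Z) = 9 - 3 = 6)
G(y, P) = 6 + P
u(V) = 51 (u(V) = 3 + (⅓)*12² = 3 + (⅓)*144 = 3 + 48 = 51)
F = -4538 (F = 50*(-91) + (6 + 6) = -4550 + 12 = -4538)
(-29599 + 39830)/((u(36) + 9343) + F) = (-29599 + 39830)/((51 + 9343) - 4538) = 10231/(9394 - 4538) = 10231/4856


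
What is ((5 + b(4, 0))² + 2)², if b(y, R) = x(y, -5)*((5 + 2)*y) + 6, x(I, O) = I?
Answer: 228947161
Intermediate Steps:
b(y, R) = 6 + 7*y² (b(y, R) = y*((5 + 2)*y) + 6 = y*(7*y) + 6 = 7*y² + 6 = 6 + 7*y²)
((5 + b(4, 0))² + 2)² = ((5 + (6 + 7*4²))² + 2)² = ((5 + (6 + 7*16))² + 2)² = ((5 + (6 + 112))² + 2)² = ((5 + 118)² + 2)² = (123² + 2)² = (15129 + 2)² = 15131² = 228947161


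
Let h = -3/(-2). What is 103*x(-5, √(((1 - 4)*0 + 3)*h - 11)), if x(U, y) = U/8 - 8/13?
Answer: -13287/104 ≈ -127.76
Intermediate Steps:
h = 3/2 (h = -3*(-½) = 3/2 ≈ 1.5000)
x(U, y) = -8/13 + U/8 (x(U, y) = U*(⅛) - 8*1/13 = U/8 - 8/13 = -8/13 + U/8)
103*x(-5, √(((1 - 4)*0 + 3)*h - 11)) = 103*(-8/13 + (⅛)*(-5)) = 103*(-8/13 - 5/8) = 103*(-129/104) = -13287/104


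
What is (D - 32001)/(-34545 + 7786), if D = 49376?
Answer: -17375/26759 ≈ -0.64931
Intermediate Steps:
(D - 32001)/(-34545 + 7786) = (49376 - 32001)/(-34545 + 7786) = 17375/(-26759) = 17375*(-1/26759) = -17375/26759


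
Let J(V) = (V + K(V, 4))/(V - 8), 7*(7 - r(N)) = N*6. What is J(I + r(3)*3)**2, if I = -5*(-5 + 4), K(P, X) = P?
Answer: 1024/81 ≈ 12.642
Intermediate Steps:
r(N) = 7 - 6*N/7 (r(N) = 7 - N*6/7 = 7 - 6*N/7)
I = 5 (I = -5*(-1) = 5)
J(V) = 2*V/(-8 + V) (J(V) = (V + V)/(V - 8) = (2*V)/(-8 + V) = 2*V/(-8 + V))
J(I + r(3)*3)**2 = (2*(5 + (7 - 6/7*3)*3)/(-8 + (5 + (7 - 6/7*3)*3)))**2 = (2*(5 + (7 - 18/7)*3)/(-8 + (5 + (7 - 18/7)*3)))**2 = (2*(5 + (31/7)*3)/(-8 + (5 + (31/7)*3)))**2 = (2*(5 + 93/7)/(-8 + (5 + 93/7)))**2 = (2*(128/7)/(-8 + 128/7))**2 = (2*(128/7)/(72/7))**2 = (2*(128/7)*(7/72))**2 = (32/9)**2 = 1024/81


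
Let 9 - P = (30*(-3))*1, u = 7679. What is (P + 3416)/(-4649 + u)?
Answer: 703/606 ≈ 1.1601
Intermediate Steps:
P = 99 (P = 9 - 30*(-3) = 9 - (-90) = 9 - 1*(-90) = 9 + 90 = 99)
(P + 3416)/(-4649 + u) = (99 + 3416)/(-4649 + 7679) = 3515/3030 = 3515*(1/3030) = 703/606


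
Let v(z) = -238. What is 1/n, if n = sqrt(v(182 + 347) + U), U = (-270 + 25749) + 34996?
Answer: sqrt(6693)/20079 ≈ 0.0040744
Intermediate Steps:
U = 60475 (U = 25479 + 34996 = 60475)
n = 3*sqrt(6693) (n = sqrt(-238 + 60475) = sqrt(60237) = 3*sqrt(6693) ≈ 245.43)
1/n = 1/(3*sqrt(6693)) = sqrt(6693)/20079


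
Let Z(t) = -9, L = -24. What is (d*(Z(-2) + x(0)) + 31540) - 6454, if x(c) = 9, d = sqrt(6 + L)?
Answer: 25086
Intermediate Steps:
d = 3*I*sqrt(2) (d = sqrt(6 - 24) = sqrt(-18) = 3*I*sqrt(2) ≈ 4.2426*I)
(d*(Z(-2) + x(0)) + 31540) - 6454 = ((3*I*sqrt(2))*(-9 + 9) + 31540) - 6454 = ((3*I*sqrt(2))*0 + 31540) - 6454 = (0 + 31540) - 6454 = 31540 - 6454 = 25086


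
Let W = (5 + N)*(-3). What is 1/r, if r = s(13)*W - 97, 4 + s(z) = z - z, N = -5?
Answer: -1/97 ≈ -0.010309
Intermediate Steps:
W = 0 (W = (5 - 5)*(-3) = 0*(-3) = 0)
s(z) = -4 (s(z) = -4 + (z - z) = -4 + 0 = -4)
r = -97 (r = -4*0 - 97 = 0 - 97 = -97)
1/r = 1/(-97) = -1/97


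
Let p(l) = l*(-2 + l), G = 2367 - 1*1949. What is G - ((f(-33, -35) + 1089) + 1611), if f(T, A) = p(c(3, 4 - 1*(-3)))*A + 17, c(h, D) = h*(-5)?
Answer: 6626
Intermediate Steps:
G = 418 (G = 2367 - 1949 = 418)
c(h, D) = -5*h
f(T, A) = 17 + 255*A (f(T, A) = ((-5*3)*(-2 - 5*3))*A + 17 = (-15*(-2 - 15))*A + 17 = (-15*(-17))*A + 17 = 255*A + 17 = 17 + 255*A)
G - ((f(-33, -35) + 1089) + 1611) = 418 - (((17 + 255*(-35)) + 1089) + 1611) = 418 - (((17 - 8925) + 1089) + 1611) = 418 - ((-8908 + 1089) + 1611) = 418 - (-7819 + 1611) = 418 - 1*(-6208) = 418 + 6208 = 6626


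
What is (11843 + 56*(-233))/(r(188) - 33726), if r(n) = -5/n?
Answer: 226540/6340493 ≈ 0.035729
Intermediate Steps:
(11843 + 56*(-233))/(r(188) - 33726) = (11843 + 56*(-233))/(-5/188 - 33726) = (11843 - 13048)/(-5*1/188 - 33726) = -1205/(-5/188 - 33726) = -1205/(-6340493/188) = -1205*(-188/6340493) = 226540/6340493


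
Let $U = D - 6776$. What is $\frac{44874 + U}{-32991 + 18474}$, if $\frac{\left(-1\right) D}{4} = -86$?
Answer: $- \frac{12814}{4839} \approx -2.6481$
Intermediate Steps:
$D = 344$ ($D = \left(-4\right) \left(-86\right) = 344$)
$U = -6432$ ($U = 344 - 6776 = -6432$)
$\frac{44874 + U}{-32991 + 18474} = \frac{44874 - 6432}{-32991 + 18474} = \frac{38442}{-14517} = 38442 \left(- \frac{1}{14517}\right) = - \frac{12814}{4839}$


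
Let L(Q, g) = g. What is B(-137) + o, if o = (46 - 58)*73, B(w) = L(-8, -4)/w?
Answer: -120008/137 ≈ -875.97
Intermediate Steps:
B(w) = -4/w
o = -876 (o = -12*73 = -876)
B(-137) + o = -4/(-137) - 876 = -4*(-1/137) - 876 = 4/137 - 876 = -120008/137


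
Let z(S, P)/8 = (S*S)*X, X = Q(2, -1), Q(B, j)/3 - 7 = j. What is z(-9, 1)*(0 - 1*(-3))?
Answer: 34992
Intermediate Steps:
Q(B, j) = 21 + 3*j
X = 18 (X = 21 + 3*(-1) = 21 - 3 = 18)
z(S, P) = 144*S² (z(S, P) = 8*((S*S)*18) = 8*(S²*18) = 8*(18*S²) = 144*S²)
z(-9, 1)*(0 - 1*(-3)) = (144*(-9)²)*(0 - 1*(-3)) = (144*81)*(0 + 3) = 11664*3 = 34992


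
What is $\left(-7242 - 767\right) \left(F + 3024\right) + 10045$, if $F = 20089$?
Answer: $-185101972$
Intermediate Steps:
$\left(-7242 - 767\right) \left(F + 3024\right) + 10045 = \left(-7242 - 767\right) \left(20089 + 3024\right) + 10045 = \left(-8009\right) 23113 + 10045 = -185112017 + 10045 = -185101972$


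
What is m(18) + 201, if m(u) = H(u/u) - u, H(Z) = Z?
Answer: 184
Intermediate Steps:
m(u) = 1 - u (m(u) = u/u - u = 1 - u)
m(18) + 201 = (1 - 1*18) + 201 = (1 - 18) + 201 = -17 + 201 = 184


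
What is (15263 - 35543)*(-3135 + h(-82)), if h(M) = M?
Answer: 65240760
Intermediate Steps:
(15263 - 35543)*(-3135 + h(-82)) = (15263 - 35543)*(-3135 - 82) = -20280*(-3217) = 65240760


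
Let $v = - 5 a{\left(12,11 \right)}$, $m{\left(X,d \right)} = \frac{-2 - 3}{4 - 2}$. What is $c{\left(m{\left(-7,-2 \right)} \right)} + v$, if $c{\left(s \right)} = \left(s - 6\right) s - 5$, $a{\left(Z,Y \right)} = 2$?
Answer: $\frac{25}{4} \approx 6.25$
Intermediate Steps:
$m{\left(X,d \right)} = - \frac{5}{2}$
$v = -10$ ($v = \left(-5\right) 2 = -10$)
$c{\left(s \right)} = -5 + s \left(-6 + s\right)$ ($c{\left(s \right)} = \left(s - 6\right) s - 5 = \left(-6 + s\right) s - 5 = s \left(-6 + s\right) - 5 = -5 + s \left(-6 + s\right)$)
$c{\left(m{\left(-7,-2 \right)} \right)} + v = \left(-5 + \left(- \frac{5}{2}\right)^{2} - -15\right) - 10 = \left(-5 + \frac{25}{4} + 15\right) - 10 = \frac{65}{4} - 10 = \frac{25}{4}$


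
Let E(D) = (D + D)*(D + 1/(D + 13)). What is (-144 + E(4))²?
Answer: 3594816/289 ≈ 12439.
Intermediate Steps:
E(D) = 2*D*(D + 1/(13 + D)) (E(D) = (2*D)*(D + 1/(13 + D)) = 2*D*(D + 1/(13 + D)))
(-144 + E(4))² = (-144 + 2*4*(1 + 4² + 13*4)/(13 + 4))² = (-144 + 2*4*(1 + 16 + 52)/17)² = (-144 + 2*4*(1/17)*69)² = (-144 + 552/17)² = (-1896/17)² = 3594816/289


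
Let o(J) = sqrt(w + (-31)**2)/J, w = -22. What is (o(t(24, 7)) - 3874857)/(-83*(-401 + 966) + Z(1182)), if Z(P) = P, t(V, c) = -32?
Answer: 3874857/45713 + sqrt(939)/1462816 ≈ 84.765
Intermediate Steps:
o(J) = sqrt(939)/J (o(J) = sqrt(-22 + (-31)**2)/J = sqrt(-22 + 961)/J = sqrt(939)/J)
(o(t(24, 7)) - 3874857)/(-83*(-401 + 966) + Z(1182)) = (sqrt(939)/(-32) - 3874857)/(-83*(-401 + 966) + 1182) = (sqrt(939)*(-1/32) - 3874857)/(-83*565 + 1182) = (-sqrt(939)/32 - 3874857)/(-46895 + 1182) = (-3874857 - sqrt(939)/32)/(-45713) = (-3874857 - sqrt(939)/32)*(-1/45713) = 3874857/45713 + sqrt(939)/1462816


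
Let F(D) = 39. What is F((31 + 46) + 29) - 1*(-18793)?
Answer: 18832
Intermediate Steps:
F((31 + 46) + 29) - 1*(-18793) = 39 - 1*(-18793) = 39 + 18793 = 18832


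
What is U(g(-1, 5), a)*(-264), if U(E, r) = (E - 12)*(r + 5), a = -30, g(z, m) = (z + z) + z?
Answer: -99000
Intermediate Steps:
g(z, m) = 3*z (g(z, m) = 2*z + z = 3*z)
U(E, r) = (-12 + E)*(5 + r)
U(g(-1, 5), a)*(-264) = (-60 - 12*(-30) + 5*(3*(-1)) + (3*(-1))*(-30))*(-264) = (-60 + 360 + 5*(-3) - 3*(-30))*(-264) = (-60 + 360 - 15 + 90)*(-264) = 375*(-264) = -99000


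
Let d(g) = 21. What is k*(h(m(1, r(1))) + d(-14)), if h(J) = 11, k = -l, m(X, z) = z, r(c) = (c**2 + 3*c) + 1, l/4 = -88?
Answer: 11264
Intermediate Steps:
l = -352 (l = 4*(-88) = -352)
r(c) = 1 + c**2 + 3*c
k = 352 (k = -1*(-352) = 352)
k*(h(m(1, r(1))) + d(-14)) = 352*(11 + 21) = 352*32 = 11264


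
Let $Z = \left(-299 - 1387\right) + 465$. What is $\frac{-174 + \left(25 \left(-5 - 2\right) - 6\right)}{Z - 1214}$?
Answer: $\frac{71}{487} \approx 0.14579$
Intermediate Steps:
$Z = -1221$ ($Z = -1686 + 465 = -1221$)
$\frac{-174 + \left(25 \left(-5 - 2\right) - 6\right)}{Z - 1214} = \frac{-174 + \left(25 \left(-5 - 2\right) - 6\right)}{-1221 - 1214} = \frac{-174 + \left(25 \left(-5 - 2\right) - 6\right)}{-2435} = \left(-174 + \left(25 \left(-7\right) - 6\right)\right) \left(- \frac{1}{2435}\right) = \left(-174 - 181\right) \left(- \frac{1}{2435}\right) = \left(-355\right) \left(- \frac{1}{2435}\right) = \frac{71}{487}$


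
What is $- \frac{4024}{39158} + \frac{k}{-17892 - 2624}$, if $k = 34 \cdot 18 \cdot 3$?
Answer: $- \frac{19306309}{100420691} \approx -0.19225$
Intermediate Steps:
$k = 1836$ ($k = 612 \cdot 3 = 1836$)
$- \frac{4024}{39158} + \frac{k}{-17892 - 2624} = - \frac{4024}{39158} + \frac{1836}{-17892 - 2624} = \left(-4024\right) \frac{1}{39158} + \frac{1836}{-20516} = - \frac{2012}{19579} + 1836 \left(- \frac{1}{20516}\right) = - \frac{2012}{19579} - \frac{459}{5129} = - \frac{19306309}{100420691}$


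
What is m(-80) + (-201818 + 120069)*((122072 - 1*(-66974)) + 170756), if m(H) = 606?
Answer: -29413453092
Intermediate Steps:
m(-80) + (-201818 + 120069)*((122072 - 1*(-66974)) + 170756) = 606 + (-201818 + 120069)*((122072 - 1*(-66974)) + 170756) = 606 - 81749*((122072 + 66974) + 170756) = 606 - 81749*(189046 + 170756) = 606 - 81749*359802 = 606 - 29413453698 = -29413453092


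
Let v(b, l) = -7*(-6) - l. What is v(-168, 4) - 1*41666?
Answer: -41628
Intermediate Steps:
v(b, l) = 42 - l
v(-168, 4) - 1*41666 = (42 - 1*4) - 1*41666 = (42 - 4) - 41666 = 38 - 41666 = -41628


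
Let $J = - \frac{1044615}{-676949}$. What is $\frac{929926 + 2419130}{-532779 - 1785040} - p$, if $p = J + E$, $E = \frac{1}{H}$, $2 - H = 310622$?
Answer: $- \frac{16003291065788239}{5355789416145420} \approx -2.988$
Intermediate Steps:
$H = -310620$ ($H = 2 - 310622 = -310620$)
$J = \frac{80355}{52073}$ ($J = \left(-1044615\right) \left(- \frac{1}{676949}\right) = \frac{80355}{52073} \approx 1.5431$)
$E = - \frac{1}{310620}$ ($E = \frac{1}{-310620} = - \frac{1}{310620} \approx -3.2194 \cdot 10^{-6}$)
$p = \frac{24959818027}{16174915260}$ ($p = \frac{80355}{52073} - \frac{1}{310620} = \frac{24959818027}{16174915260} \approx 1.5431$)
$\frac{929926 + 2419130}{-532779 - 1785040} - p = \frac{929926 + 2419130}{-532779 - 1785040} - \frac{24959818027}{16174915260} = \frac{3349056}{-2317819} - \frac{24959818027}{16174915260} = 3349056 \left(- \frac{1}{2317819}\right) - \frac{24959818027}{16174915260} = - \frac{3349056}{2317819} - \frac{24959818027}{16174915260} = - \frac{16003291065788239}{5355789416145420}$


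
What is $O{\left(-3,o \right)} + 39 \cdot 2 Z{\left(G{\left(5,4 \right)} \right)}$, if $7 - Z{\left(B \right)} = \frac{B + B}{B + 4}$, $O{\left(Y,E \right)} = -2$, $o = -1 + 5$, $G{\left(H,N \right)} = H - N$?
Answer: $\frac{2564}{5} \approx 512.8$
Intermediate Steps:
$o = 4$
$Z{\left(B \right)} = 7 - \frac{2 B}{4 + B}$ ($Z{\left(B \right)} = 7 - \frac{B + B}{B + 4} = 7 - \frac{2 B}{4 + B}$)
$O{\left(-3,o \right)} + 39 \cdot 2 Z{\left(G{\left(5,4 \right)} \right)} = -2 + 39 \cdot 2 \frac{28 + 5 \left(5 - 4\right)}{4 + \left(5 - 4\right)} = -2 + 78 \frac{28 + 5 \left(5 - 4\right)}{4 + \left(5 - 4\right)} = -2 + 78 \frac{28 + 5 \cdot 1}{4 + 1} = -2 + 78 \frac{28 + 5}{5} = -2 + 78 \cdot \frac{1}{5} \cdot 33 = -2 + 78 \cdot \frac{33}{5} = -2 + \frac{2574}{5} = \frac{2564}{5}$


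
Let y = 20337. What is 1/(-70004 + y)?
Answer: -1/49667 ≈ -2.0134e-5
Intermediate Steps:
1/(-70004 + y) = 1/(-70004 + 20337) = 1/(-49667) = -1/49667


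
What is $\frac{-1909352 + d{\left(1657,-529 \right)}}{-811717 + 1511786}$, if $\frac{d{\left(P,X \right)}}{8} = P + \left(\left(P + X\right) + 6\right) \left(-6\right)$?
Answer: $- \frac{1950528}{700069} \approx -2.7862$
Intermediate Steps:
$d{\left(P,X \right)} = -288 - 48 X - 40 P$ ($d{\left(P,X \right)} = 8 \left(P + \left(\left(P + X\right) + 6\right) \left(-6\right)\right) = 8 \left(P + \left(6 + P + X\right) \left(-6\right)\right) = 8 \left(P - \left(36 + 6 P + 6 X\right)\right) = 8 \left(-36 - 6 X - 5 P\right) = -288 - 48 X - 40 P$)
$\frac{-1909352 + d{\left(1657,-529 \right)}}{-811717 + 1511786} = \frac{-1909352 - 41176}{-811717 + 1511786} = \frac{-1909352 - 41176}{700069} = \left(-1909352 - 41176\right) \frac{1}{700069} = \left(-1950528\right) \frac{1}{700069} = - \frac{1950528}{700069}$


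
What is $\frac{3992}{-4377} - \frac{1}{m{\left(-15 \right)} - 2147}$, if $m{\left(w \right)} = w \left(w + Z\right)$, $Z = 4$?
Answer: $- \frac{7907767}{8675214} \approx -0.91154$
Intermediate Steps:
$m{\left(w \right)} = w \left(4 + w\right)$ ($m{\left(w \right)} = w \left(w + 4\right) = w \left(4 + w\right)$)
$\frac{3992}{-4377} - \frac{1}{m{\left(-15 \right)} - 2147} = \frac{3992}{-4377} - \frac{1}{- 15 \left(4 - 15\right) - 2147} = 3992 \left(- \frac{1}{4377}\right) - \frac{1}{\left(-15\right) \left(-11\right) - 2147} = - \frac{3992}{4377} - \frac{1}{165 - 2147} = - \frac{3992}{4377} - \frac{1}{-1982} = - \frac{3992}{4377} - - \frac{1}{1982} = - \frac{3992}{4377} + \frac{1}{1982} = - \frac{7907767}{8675214}$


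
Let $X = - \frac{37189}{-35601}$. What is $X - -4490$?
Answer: $\frac{159885679}{35601} \approx 4491.0$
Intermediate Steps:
$X = \frac{37189}{35601}$ ($X = \left(-37189\right) \left(- \frac{1}{35601}\right) = \frac{37189}{35601} \approx 1.0446$)
$X - -4490 = \frac{37189}{35601} - -4490 = \frac{37189}{35601} + 4490 = \frac{159885679}{35601}$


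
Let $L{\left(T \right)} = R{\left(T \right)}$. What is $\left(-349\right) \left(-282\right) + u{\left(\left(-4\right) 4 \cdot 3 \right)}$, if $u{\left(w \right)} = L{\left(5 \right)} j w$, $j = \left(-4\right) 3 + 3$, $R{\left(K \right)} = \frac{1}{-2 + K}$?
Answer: $98562$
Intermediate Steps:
$L{\left(T \right)} = \frac{1}{-2 + T}$
$j = -9$ ($j = -12 + 3 = -9$)
$u{\left(w \right)} = - 3 w$ ($u{\left(w \right)} = \frac{1}{-2 + 5} \left(-9\right) w = \frac{1}{3} \left(-9\right) w = - 3 w$)
$\left(-349\right) \left(-282\right) + u{\left(\left(-4\right) 4 \cdot 3 \right)} = \left(-349\right) \left(-282\right) - 3 \left(-4\right) 4 \cdot 3 = 98418 - 3 \left(\left(-16\right) 3\right) = 98418 - -144 = 98418 + 144 = 98562$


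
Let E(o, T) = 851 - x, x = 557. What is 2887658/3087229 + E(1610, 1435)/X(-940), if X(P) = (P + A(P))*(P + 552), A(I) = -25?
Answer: 541052276843/577960141090 ≈ 0.93614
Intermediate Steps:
X(P) = (-25 + P)*(552 + P) (X(P) = (P - 25)*(P + 552) = (-25 + P)*(552 + P))
E(o, T) = 294 (E(o, T) = 851 - 1*557 = 851 - 557 = 294)
2887658/3087229 + E(1610, 1435)/X(-940) = 2887658/3087229 + 294/(-13800 + (-940)² + 527*(-940)) = 2887658*(1/3087229) + 294/(-13800 + 883600 - 495380) = 2887658/3087229 + 294/374420 = 2887658/3087229 + 294*(1/374420) = 2887658/3087229 + 147/187210 = 541052276843/577960141090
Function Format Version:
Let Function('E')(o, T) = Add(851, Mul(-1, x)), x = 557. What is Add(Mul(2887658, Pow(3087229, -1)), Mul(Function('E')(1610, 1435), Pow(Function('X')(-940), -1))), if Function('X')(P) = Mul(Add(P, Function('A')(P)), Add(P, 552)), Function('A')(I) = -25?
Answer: Rational(541052276843, 577960141090) ≈ 0.93614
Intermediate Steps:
Function('X')(P) = Mul(Add(-25, P), Add(552, P)) (Function('X')(P) = Mul(Add(P, -25), Add(P, 552)) = Mul(Add(-25, P), Add(552, P)))
Function('E')(o, T) = 294 (Function('E')(o, T) = Add(851, Mul(-1, 557)) = Add(851, -557) = 294)
Add(Mul(2887658, Pow(3087229, -1)), Mul(Function('E')(1610, 1435), Pow(Function('X')(-940), -1))) = Add(Mul(2887658, Pow(3087229, -1)), Mul(294, Pow(Add(-13800, Pow(-940, 2), Mul(527, -940)), -1))) = Add(Mul(2887658, Rational(1, 3087229)), Mul(294, Pow(Add(-13800, 883600, -495380), -1))) = Add(Rational(2887658, 3087229), Mul(294, Pow(374420, -1))) = Add(Rational(2887658, 3087229), Mul(294, Rational(1, 374420))) = Add(Rational(2887658, 3087229), Rational(147, 187210)) = Rational(541052276843, 577960141090)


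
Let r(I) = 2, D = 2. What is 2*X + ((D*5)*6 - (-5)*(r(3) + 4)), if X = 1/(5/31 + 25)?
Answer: 35131/390 ≈ 90.079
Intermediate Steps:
X = 31/780 (X = 1/(5*(1/31) + 25) = 1/(5/31 + 25) = 1/(780/31) = 31/780 ≈ 0.039744)
2*X + ((D*5)*6 - (-5)*(r(3) + 4)) = 2*(31/780) + ((2*5)*6 - (-5)*(2 + 4)) = 31/390 + (10*6 - (-5)*6) = 31/390 + (60 - 1*(-30)) = 31/390 + (60 + 30) = 31/390 + 90 = 35131/390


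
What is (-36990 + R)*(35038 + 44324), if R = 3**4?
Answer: -2929172058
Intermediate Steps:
R = 81
(-36990 + R)*(35038 + 44324) = (-36990 + 81)*(35038 + 44324) = -36909*79362 = -2929172058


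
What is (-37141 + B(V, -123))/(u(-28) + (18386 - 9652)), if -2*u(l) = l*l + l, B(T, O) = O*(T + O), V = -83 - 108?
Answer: 1481/8356 ≈ 0.17724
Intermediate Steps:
V = -191
B(T, O) = O*(O + T)
u(l) = -l/2 - l**2/2 (u(l) = -(l*l + l)/2 = -(l**2 + l)/2 = -(l + l**2)/2 = -l/2 - l**2/2)
(-37141 + B(V, -123))/(u(-28) + (18386 - 9652)) = (-37141 - 123*(-123 - 191))/(-1/2*(-28)*(1 - 28) + (18386 - 9652)) = (-37141 - 123*(-314))/(-1/2*(-28)*(-27) + 8734) = (-37141 + 38622)/(-378 + 8734) = 1481/8356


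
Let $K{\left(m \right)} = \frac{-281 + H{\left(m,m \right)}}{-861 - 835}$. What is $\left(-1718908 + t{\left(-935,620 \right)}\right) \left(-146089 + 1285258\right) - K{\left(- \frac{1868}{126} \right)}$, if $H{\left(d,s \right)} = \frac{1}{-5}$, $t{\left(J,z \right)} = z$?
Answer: $- \frac{8299462592129983}{4240} \approx -1.9574 \cdot 10^{12}$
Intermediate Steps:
$H{\left(d,s \right)} = - \frac{1}{5}$
$K{\left(m \right)} = \frac{703}{4240}$ ($K{\left(m \right)} = \frac{-281 - \frac{1}{5}}{-861 - 835} = - \frac{1406}{5 \left(-1696\right)} = \left(- \frac{1406}{5}\right) \left(- \frac{1}{1696}\right) = \frac{703}{4240}$)
$\left(-1718908 + t{\left(-935,620 \right)}\right) \left(-146089 + 1285258\right) - K{\left(- \frac{1868}{126} \right)} = \left(-1718908 + 620\right) \left(-146089 + 1285258\right) - \frac{703}{4240} = \left(-1718288\right) 1139169 - \frac{703}{4240} = -1957420422672 - \frac{703}{4240} = - \frac{8299462592129983}{4240}$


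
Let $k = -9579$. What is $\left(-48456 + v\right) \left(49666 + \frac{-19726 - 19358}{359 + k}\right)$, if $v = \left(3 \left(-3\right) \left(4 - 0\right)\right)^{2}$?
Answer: $- \frac{1079868746232}{461} \approx -2.3424 \cdot 10^{9}$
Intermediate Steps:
$v = 1296$ ($v = \left(- 9 \left(4 + 0\right)\right)^{2} = \left(\left(-9\right) 4\right)^{2} = \left(-36\right)^{2} = 1296$)
$\left(-48456 + v\right) \left(49666 + \frac{-19726 - 19358}{359 + k}\right) = \left(-48456 + 1296\right) \left(49666 + \frac{-19726 - 19358}{359 - 9579}\right) = - 47160 \left(49666 - \frac{39084}{-9220}\right) = - 47160 \left(49666 - - \frac{9771}{2305}\right) = - 47160 \left(49666 + \frac{9771}{2305}\right) = \left(-47160\right) \frac{114489901}{2305} = - \frac{1079868746232}{461}$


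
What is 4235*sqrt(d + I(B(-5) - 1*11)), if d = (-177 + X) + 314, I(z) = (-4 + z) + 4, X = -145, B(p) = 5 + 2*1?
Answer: 8470*I*sqrt(3) ≈ 14670.0*I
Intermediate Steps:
B(p) = 7 (B(p) = 5 + 2 = 7)
I(z) = z
d = -8 (d = (-177 - 145) + 314 = -322 + 314 = -8)
4235*sqrt(d + I(B(-5) - 1*11)) = 4235*sqrt(-8 + (7 - 1*11)) = 4235*sqrt(-8 + (7 - 11)) = 4235*sqrt(-8 - 4) = 4235*sqrt(-12) = 4235*(2*I*sqrt(3)) = 8470*I*sqrt(3)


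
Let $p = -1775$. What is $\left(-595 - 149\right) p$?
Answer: $1320600$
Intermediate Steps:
$\left(-595 - 149\right) p = \left(-595 - 149\right) \left(-1775\right) = \left(-744\right) \left(-1775\right) = 1320600$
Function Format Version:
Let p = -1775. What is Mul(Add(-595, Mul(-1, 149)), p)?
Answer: 1320600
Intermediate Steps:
Mul(Add(-595, Mul(-1, 149)), p) = Mul(Add(-595, Mul(-1, 149)), -1775) = Mul(Add(-595, -149), -1775) = Mul(-744, -1775) = 1320600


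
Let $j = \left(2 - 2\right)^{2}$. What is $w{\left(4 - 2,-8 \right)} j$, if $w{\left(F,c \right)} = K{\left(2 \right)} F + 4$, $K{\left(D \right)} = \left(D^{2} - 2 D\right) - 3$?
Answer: $0$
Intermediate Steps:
$K{\left(D \right)} = -3 + D^{2} - 2 D$
$w{\left(F,c \right)} = 4 - 3 F$ ($w{\left(F,c \right)} = \left(-3 + 2^{2} - 4\right) F + 4 = \left(-3 + 4 - 4\right) F + 4 = - 3 F + 4 = 4 - 3 F$)
$j = 0$ ($j = 0^{2} = 0$)
$w{\left(4 - 2,-8 \right)} j = \left(4 - 3 \left(4 - 2\right)\right) 0 = \left(4 - 6\right) 0 = \left(-2\right) 0 = 0$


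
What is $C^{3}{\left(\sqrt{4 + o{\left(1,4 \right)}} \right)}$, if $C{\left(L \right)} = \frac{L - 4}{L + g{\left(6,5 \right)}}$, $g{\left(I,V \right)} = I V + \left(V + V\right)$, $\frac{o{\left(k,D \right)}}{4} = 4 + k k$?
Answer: $- \frac{62261}{7645373} + \frac{25443 \sqrt{6}}{7645373} \approx 8.0267 \cdot 10^{-6}$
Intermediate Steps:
$o{\left(k,D \right)} = 16 + 4 k^{2}$ ($o{\left(k,D \right)} = 4 \left(4 + k k\right) = 4 \left(4 + k^{2}\right) = 16 + 4 k^{2}$)
$g{\left(I,V \right)} = 2 V + I V$ ($g{\left(I,V \right)} = I V + 2 V = 2 V + I V$)
$C{\left(L \right)} = \frac{-4 + L}{40 + L}$ ($C{\left(L \right)} = \frac{L - 4}{L + 5 \left(2 + 6\right)} = \frac{-4 + L}{L + 5 \cdot 8} = \frac{-4 + L}{L + 40} = \frac{-4 + L}{40 + L}$)
$C^{3}{\left(\sqrt{4 + o{\left(1,4 \right)}} \right)} = \left(\frac{-4 + \sqrt{4 + \left(16 + 4 \cdot 1^{2}\right)}}{40 + \sqrt{4 + \left(16 + 4 \cdot 1^{2}\right)}}\right)^{3} = \left(\frac{-4 + \sqrt{4 + \left(16 + 4 \cdot 1\right)}}{40 + \sqrt{4 + \left(16 + 4 \cdot 1\right)}}\right)^{3} = \left(\frac{-4 + \sqrt{4 + \left(16 + 4\right)}}{40 + \sqrt{4 + \left(16 + 4\right)}}\right)^{3} = \left(\frac{-4 + \sqrt{4 + 20}}{40 + \sqrt{4 + 20}}\right)^{3} = \left(\frac{-4 + \sqrt{24}}{40 + \sqrt{24}}\right)^{3} = \left(\frac{-4 + 2 \sqrt{6}}{40 + 2 \sqrt{6}}\right)^{3} = \frac{\left(-4 + 2 \sqrt{6}\right)^{3}}{\left(40 + 2 \sqrt{6}\right)^{3}}$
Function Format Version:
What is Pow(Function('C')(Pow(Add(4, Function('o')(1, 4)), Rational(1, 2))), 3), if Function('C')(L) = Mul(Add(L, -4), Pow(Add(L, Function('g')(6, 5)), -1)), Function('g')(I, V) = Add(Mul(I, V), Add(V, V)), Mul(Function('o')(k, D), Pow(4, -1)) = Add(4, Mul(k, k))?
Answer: Add(Rational(-62261, 7645373), Mul(Rational(25443, 7645373), Pow(6, Rational(1, 2)))) ≈ 8.0267e-6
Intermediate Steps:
Function('o')(k, D) = Add(16, Mul(4, Pow(k, 2))) (Function('o')(k, D) = Mul(4, Add(4, Mul(k, k))) = Mul(4, Add(4, Pow(k, 2))) = Add(16, Mul(4, Pow(k, 2))))
Function('g')(I, V) = Add(Mul(2, V), Mul(I, V)) (Function('g')(I, V) = Add(Mul(I, V), Mul(2, V)) = Add(Mul(2, V), Mul(I, V)))
Function('C')(L) = Mul(Pow(Add(40, L), -1), Add(-4, L)) (Function('C')(L) = Mul(Add(L, -4), Pow(Add(L, Mul(5, Add(2, 6))), -1)) = Mul(Add(-4, L), Pow(Add(L, Mul(5, 8)), -1)) = Mul(Add(-4, L), Pow(Add(L, 40), -1)) = Mul(Add(-4, L), Pow(Add(40, L), -1)) = Mul(Pow(Add(40, L), -1), Add(-4, L)))
Pow(Function('C')(Pow(Add(4, Function('o')(1, 4)), Rational(1, 2))), 3) = Pow(Mul(Pow(Add(40, Pow(Add(4, Add(16, Mul(4, Pow(1, 2)))), Rational(1, 2))), -1), Add(-4, Pow(Add(4, Add(16, Mul(4, Pow(1, 2)))), Rational(1, 2)))), 3) = Pow(Mul(Pow(Add(40, Pow(Add(4, Add(16, Mul(4, 1))), Rational(1, 2))), -1), Add(-4, Pow(Add(4, Add(16, Mul(4, 1))), Rational(1, 2)))), 3) = Pow(Mul(Pow(Add(40, Pow(Add(4, Add(16, 4)), Rational(1, 2))), -1), Add(-4, Pow(Add(4, Add(16, 4)), Rational(1, 2)))), 3) = Pow(Mul(Pow(Add(40, Pow(Add(4, 20), Rational(1, 2))), -1), Add(-4, Pow(Add(4, 20), Rational(1, 2)))), 3) = Pow(Mul(Pow(Add(40, Pow(24, Rational(1, 2))), -1), Add(-4, Pow(24, Rational(1, 2)))), 3) = Pow(Mul(Pow(Add(40, Mul(2, Pow(6, Rational(1, 2)))), -1), Add(-4, Mul(2, Pow(6, Rational(1, 2))))), 3) = Mul(Pow(Add(-4, Mul(2, Pow(6, Rational(1, 2)))), 3), Pow(Add(40, Mul(2, Pow(6, Rational(1, 2)))), -3))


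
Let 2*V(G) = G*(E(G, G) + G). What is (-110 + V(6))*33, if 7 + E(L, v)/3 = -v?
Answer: -6897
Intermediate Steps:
E(L, v) = -21 - 3*v (E(L, v) = -21 + 3*(-v) = -21 - 3*v)
V(G) = G*(-21 - 2*G)/2 (V(G) = (G*((-21 - 3*G) + G))/2 = (G*(-21 - 2*G))/2 = G*(-21 - 2*G)/2)
(-110 + V(6))*33 = (-110 - 1/2*6*(21 + 2*6))*33 = (-110 - 1/2*6*(21 + 12))*33 = (-110 - 1/2*6*33)*33 = (-110 - 99)*33 = -209*33 = -6897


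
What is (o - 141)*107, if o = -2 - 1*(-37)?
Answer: -11342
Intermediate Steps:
o = 35 (o = -2 + 37 = 35)
(o - 141)*107 = (35 - 141)*107 = -106*107 = -11342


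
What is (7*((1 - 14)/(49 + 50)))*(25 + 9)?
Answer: -3094/99 ≈ -31.253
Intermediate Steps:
(7*((1 - 14)/(49 + 50)))*(25 + 9) = (7*(-13/99))*34 = -91/99*34 = -3094/99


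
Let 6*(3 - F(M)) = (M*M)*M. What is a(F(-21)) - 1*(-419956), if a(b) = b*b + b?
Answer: 11252659/4 ≈ 2.8132e+6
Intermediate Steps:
F(M) = 3 - M³/6 (F(M) = 3 - M*M*M/6 = 3 - M²*M/6 = 3 - M³/6)
a(b) = b + b² (a(b) = b² + b = b + b²)
a(F(-21)) - 1*(-419956) = (3 - ⅙*(-21)³)*(1 + (3 - ⅙*(-21)³)) - 1*(-419956) = (3 - ⅙*(-9261))*(1 + (3 - ⅙*(-9261))) + 419956 = (3 + 3087/2)*(1 + (3 + 3087/2)) + 419956 = 3093*(1 + 3093/2)/2 + 419956 = (3093/2)*(3095/2) + 419956 = 9572835/4 + 419956 = 11252659/4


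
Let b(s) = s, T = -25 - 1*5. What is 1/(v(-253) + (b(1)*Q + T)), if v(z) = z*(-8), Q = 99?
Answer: 1/2093 ≈ 0.00047778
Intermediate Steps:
T = -30 (T = -25 - 5 = -30)
v(z) = -8*z
1/(v(-253) + (b(1)*Q + T)) = 1/(-8*(-253) + (1*99 - 30)) = 1/(2024 + (99 - 30)) = 1/(2024 + 69) = 1/2093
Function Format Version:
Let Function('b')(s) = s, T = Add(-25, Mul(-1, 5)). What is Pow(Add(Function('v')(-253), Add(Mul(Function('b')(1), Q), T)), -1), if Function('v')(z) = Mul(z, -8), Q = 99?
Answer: Rational(1, 2093) ≈ 0.00047778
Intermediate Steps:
T = -30 (T = Add(-25, -5) = -30)
Function('v')(z) = Mul(-8, z)
Pow(Add(Function('v')(-253), Add(Mul(Function('b')(1), Q), T)), -1) = Pow(Add(Mul(-8, -253), Add(Mul(1, 99), -30)), -1) = Pow(Add(2024, Add(99, -30)), -1) = Pow(Add(2024, 69), -1) = Pow(2093, -1) = Rational(1, 2093)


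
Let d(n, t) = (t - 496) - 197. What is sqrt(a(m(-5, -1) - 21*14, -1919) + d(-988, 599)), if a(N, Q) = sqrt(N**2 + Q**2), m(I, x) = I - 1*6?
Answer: sqrt(-94 + sqrt(3775586)) ≈ 43.001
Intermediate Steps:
d(n, t) = -693 + t (d(n, t) = (-496 + t) - 197 = -693 + t)
m(I, x) = -6 + I (m(I, x) = I - 6 = -6 + I)
sqrt(a(m(-5, -1) - 21*14, -1919) + d(-988, 599)) = sqrt(sqrt(((-6 - 5) - 21*14)**2 + (-1919)**2) + (-693 + 599)) = sqrt(sqrt((-11 - 294)**2 + 3682561) - 94) = sqrt(sqrt((-305)**2 + 3682561) - 94) = sqrt(sqrt(93025 + 3682561) - 94) = sqrt(sqrt(3775586) - 94) = sqrt(-94 + sqrt(3775586))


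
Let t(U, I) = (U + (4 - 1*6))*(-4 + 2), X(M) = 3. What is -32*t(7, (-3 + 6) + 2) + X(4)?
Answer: 323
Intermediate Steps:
t(U, I) = 4 - 2*U (t(U, I) = (U + (4 - 6))*(-2) = (U - 2)*(-2) = (-2 + U)*(-2) = 4 - 2*U)
-32*t(7, (-3 + 6) + 2) + X(4) = -32*(4 - 2*7) + 3 = -32*(4 - 14) + 3 = -32*(-10) + 3 = 320 + 3 = 323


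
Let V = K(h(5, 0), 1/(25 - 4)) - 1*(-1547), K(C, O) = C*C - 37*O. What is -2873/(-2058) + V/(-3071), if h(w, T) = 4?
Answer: 1869985/2106706 ≈ 0.88763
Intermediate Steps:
K(C, O) = C² - 37*O
V = 32786/21 (V = (4² - 37/(25 - 4)) - 1*(-1547) = (16 - 37/21) + 1547 = 299/21 + 1547 = 32786/21 ≈ 1561.2)
-2873/(-2058) + V/(-3071) = -2873/(-2058) + (32786/21)/(-3071) = -2873*(-1/2058) + (32786/21)*(-1/3071) = 2873/2058 - 32786/64491 = 1869985/2106706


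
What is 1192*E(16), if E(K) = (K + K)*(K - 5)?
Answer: 419584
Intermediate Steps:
E(K) = 2*K*(-5 + K) (E(K) = (2*K)*(-5 + K) = 2*K*(-5 + K))
1192*E(16) = 1192*(2*16*(-5 + 16)) = 1192*(2*16*11) = 1192*352 = 419584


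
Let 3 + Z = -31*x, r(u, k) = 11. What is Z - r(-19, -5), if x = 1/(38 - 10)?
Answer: -423/28 ≈ -15.107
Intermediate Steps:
x = 1/28 ≈ 0.035714
Z = -115/28 (Z = -3 - 31*1/28 = -3 - 31/28 = -115/28 ≈ -4.1071)
Z - r(-19, -5) = -115/28 - 1*11 = -115/28 - 11 = -423/28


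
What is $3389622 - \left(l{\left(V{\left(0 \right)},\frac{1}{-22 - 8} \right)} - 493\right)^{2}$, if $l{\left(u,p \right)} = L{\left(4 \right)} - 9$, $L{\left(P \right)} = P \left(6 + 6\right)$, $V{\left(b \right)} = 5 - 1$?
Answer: $3183506$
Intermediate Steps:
$V{\left(b \right)} = 4$
$L{\left(P \right)} = 12 P$ ($L{\left(P \right)} = P 12 = 12 P$)
$l{\left(u,p \right)} = 39$ ($l{\left(u,p \right)} = 12 \cdot 4 - 9 = 48 - 9 = 39$)
$3389622 - \left(l{\left(V{\left(0 \right)},\frac{1}{-22 - 8} \right)} - 493\right)^{2} = 3389622 - \left(39 - 493\right)^{2} = 3389622 - \left(-454\right)^{2} = 3389622 - 206116 = 3183506$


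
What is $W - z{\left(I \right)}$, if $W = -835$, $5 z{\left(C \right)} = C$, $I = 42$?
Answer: $- \frac{4217}{5} \approx -843.4$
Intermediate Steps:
$z{\left(C \right)} = \frac{C}{5}$
$W - z{\left(I \right)} = -835 - \frac{1}{5} \cdot 42 = -835 - \frac{42}{5} = - \frac{4217}{5}$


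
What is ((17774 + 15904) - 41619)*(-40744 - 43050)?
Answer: 665408154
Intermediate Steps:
((17774 + 15904) - 41619)*(-40744 - 43050) = (33678 - 41619)*(-83794) = -7941*(-83794) = 665408154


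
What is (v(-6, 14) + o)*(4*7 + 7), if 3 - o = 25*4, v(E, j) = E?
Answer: -3605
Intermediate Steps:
o = -97 (o = 3 - 25*4 = 3 - 1*100 = 3 - 100 = -97)
(v(-6, 14) + o)*(4*7 + 7) = (-6 - 97)*(4*7 + 7) = -103*(28 + 7) = -103*35 = -3605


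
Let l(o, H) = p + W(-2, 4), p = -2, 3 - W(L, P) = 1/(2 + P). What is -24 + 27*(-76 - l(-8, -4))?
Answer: -4197/2 ≈ -2098.5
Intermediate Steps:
W(L, P) = 3 - 1/(2 + P)
l(o, H) = ⅚ (l(o, H) = -2 + (5 + 3*4)/(2 + 4) = -2 + (5 + 12)/6 = -2 + (⅙)*17 = -2 + 17/6 = ⅚)
-24 + 27*(-76 - l(-8, -4)) = -24 + 27*(-76 - 1*⅚) = -24 + 27*(-76 - ⅚) = -24 + 27*(-461/6) = -24 - 4149/2 = -4197/2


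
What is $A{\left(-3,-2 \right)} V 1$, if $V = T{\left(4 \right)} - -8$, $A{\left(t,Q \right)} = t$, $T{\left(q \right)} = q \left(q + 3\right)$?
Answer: $-108$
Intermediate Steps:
$T{\left(q \right)} = q \left(3 + q\right)$
$V = 36$ ($V = 4 \left(3 + 4\right) - -8 = 4 \cdot 7 + 8 = 28 + 8 = 36$)
$A{\left(-3,-2 \right)} V 1 = \left(-3\right) 36 \cdot 1 = \left(-108\right) 1 = -108$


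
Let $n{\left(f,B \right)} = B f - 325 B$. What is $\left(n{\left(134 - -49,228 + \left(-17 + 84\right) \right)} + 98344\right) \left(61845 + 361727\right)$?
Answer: $23912333688$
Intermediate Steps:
$n{\left(f,B \right)} = - 325 B + B f$
$\left(n{\left(134 - -49,228 + \left(-17 + 84\right) \right)} + 98344\right) \left(61845 + 361727\right) = \left(\left(228 + \left(-17 + 84\right)\right) \left(-325 + \left(134 - -49\right)\right) + 98344\right) \left(61845 + 361727\right) = \left(\left(228 + 67\right) \left(-325 + \left(134 + 49\right)\right) + 98344\right) 423572 = \left(295 \left(-325 + 183\right) + 98344\right) 423572 = \left(295 \left(-142\right) + 98344\right) 423572 = \left(-41890 + 98344\right) 423572 = 56454 \cdot 423572 = 23912333688$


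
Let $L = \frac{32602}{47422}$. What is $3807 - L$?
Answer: $\frac{90251476}{23711} \approx 3806.3$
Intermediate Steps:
$L = \frac{16301}{23711}$ ($L = 32602 \cdot \frac{1}{47422} = \frac{16301}{23711} \approx 0.68749$)
$3807 - L = 3807 - \frac{16301}{23711} = \frac{90251476}{23711}$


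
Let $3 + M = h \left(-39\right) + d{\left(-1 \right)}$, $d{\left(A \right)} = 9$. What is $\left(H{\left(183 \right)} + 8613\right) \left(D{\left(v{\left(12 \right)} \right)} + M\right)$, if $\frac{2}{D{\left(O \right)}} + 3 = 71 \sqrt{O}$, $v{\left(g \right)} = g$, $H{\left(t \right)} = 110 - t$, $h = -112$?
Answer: $\frac{753093204640}{20161} + \frac{2425360 \sqrt{3}}{60483} \approx 3.7354 \cdot 10^{7}$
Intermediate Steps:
$M = 4374$ ($M = -3 + \left(\left(-112\right) \left(-39\right) + 9\right) = -3 + \left(4368 + 9\right) = -3 + 4377 = 4374$)
$D{\left(O \right)} = \frac{2}{-3 + 71 \sqrt{O}}$
$\left(H{\left(183 \right)} + 8613\right) \left(D{\left(v{\left(12 \right)} \right)} + M\right) = \left(\left(110 - 183\right) + 8613\right) \left(\frac{2}{-3 + 71 \sqrt{12}} + 4374\right) = \left(\left(110 - 183\right) + 8613\right) \left(\frac{2}{-3 + 71 \cdot 2 \sqrt{3}} + 4374\right) = \left(-73 + 8613\right) \left(\frac{2}{-3 + 142 \sqrt{3}} + 4374\right) = 8540 \left(4374 + \frac{2}{-3 + 142 \sqrt{3}}\right) = 37353960 + \frac{17080}{-3 + 142 \sqrt{3}}$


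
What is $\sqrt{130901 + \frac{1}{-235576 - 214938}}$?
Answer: $\frac{\sqrt{26568041885670082}}{450514} \approx 361.8$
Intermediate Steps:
$\sqrt{130901 + \frac{1}{-235576 - 214938}} = \sqrt{130901 + \frac{1}{-450514}} = \sqrt{130901 - \frac{1}{450514}} = \sqrt{\frac{58972733113}{450514}} = \frac{\sqrt{26568041885670082}}{450514}$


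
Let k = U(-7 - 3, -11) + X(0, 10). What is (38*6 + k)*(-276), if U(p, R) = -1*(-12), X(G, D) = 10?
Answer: -69000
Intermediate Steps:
U(p, R) = 12
k = 22 (k = 12 + 10 = 22)
(38*6 + k)*(-276) = (38*6 + 22)*(-276) = (228 + 22)*(-276) = 250*(-276) = -69000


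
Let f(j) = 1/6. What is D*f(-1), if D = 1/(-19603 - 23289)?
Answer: -1/257352 ≈ -3.8857e-6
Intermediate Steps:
f(j) = ⅙
D = -1/42892 (D = 1/(-42892) = -1/42892 ≈ -2.3314e-5)
D*f(-1) = -1/42892*⅙ = -1/257352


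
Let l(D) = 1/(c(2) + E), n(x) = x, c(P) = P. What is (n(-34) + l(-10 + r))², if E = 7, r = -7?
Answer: 93025/81 ≈ 1148.5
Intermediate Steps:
l(D) = ⅑ (l(D) = 1/(2 + 7) = 1/9 = ⅑)
(n(-34) + l(-10 + r))² = (-34 + ⅑)² = (-305/9)² = 93025/81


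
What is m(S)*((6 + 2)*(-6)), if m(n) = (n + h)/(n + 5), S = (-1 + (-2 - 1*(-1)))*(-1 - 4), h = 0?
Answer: -32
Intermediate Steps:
S = 10 (S = (-1 + (-2 + 1))*(-5) = (-1 - 1)*(-5) = -2*(-5) = 10)
m(n) = n/(5 + n) (m(n) = (n + 0)/(n + 5) = n/(5 + n))
m(S)*((6 + 2)*(-6)) = (10/(5 + 10))*((6 + 2)*(-6)) = (10/15)*(8*(-6)) = (10*(1/15))*(-48) = (2/3)*(-48) = -32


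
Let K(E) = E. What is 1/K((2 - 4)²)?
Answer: ¼ ≈ 0.25000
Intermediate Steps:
1/K((2 - 4)²) = 1/((2 - 4)²) = 1/((-2)²) = 1/4 = ¼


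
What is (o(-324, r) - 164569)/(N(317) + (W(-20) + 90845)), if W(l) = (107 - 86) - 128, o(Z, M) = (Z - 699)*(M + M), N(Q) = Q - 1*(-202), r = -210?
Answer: 265091/91257 ≈ 2.9049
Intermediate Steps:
N(Q) = 202 + Q (N(Q) = Q + 202 = 202 + Q)
o(Z, M) = 2*M*(-699 + Z) (o(Z, M) = (-699 + Z)*(2*M) = 2*M*(-699 + Z))
W(l) = -107 (W(l) = 21 - 128 = -107)
(o(-324, r) - 164569)/(N(317) + (W(-20) + 90845)) = (2*(-210)*(-699 - 324) - 164569)/((202 + 317) + (-107 + 90845)) = (2*(-210)*(-1023) - 164569)/(519 + 90738) = (429660 - 164569)/91257 = 265091*(1/91257) = 265091/91257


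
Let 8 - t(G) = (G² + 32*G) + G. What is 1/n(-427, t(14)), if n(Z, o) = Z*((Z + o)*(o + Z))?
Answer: -1/495289683 ≈ -2.0190e-9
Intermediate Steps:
t(G) = 8 - G² - 33*G (t(G) = 8 - ((G² + 32*G) + G) = 8 - (G² + 33*G) = 8 + (-G² - 33*G) = 8 - G² - 33*G)
n(Z, o) = Z*(Z + o)² (n(Z, o) = Z*((Z + o)*(Z + o)) = Z*(Z + o)²)
1/n(-427, t(14)) = 1/(-427*(-427 + (8 - 1*14² - 33*14))²) = 1/(-427*(-427 + (8 - 1*196 - 462))²) = 1/(-427*(-427 + (8 - 196 - 462))²) = 1/(-427*(-427 - 650)²) = 1/(-427*(-1077)²) = 1/(-427*1159929) = 1/(-495289683) = -1/495289683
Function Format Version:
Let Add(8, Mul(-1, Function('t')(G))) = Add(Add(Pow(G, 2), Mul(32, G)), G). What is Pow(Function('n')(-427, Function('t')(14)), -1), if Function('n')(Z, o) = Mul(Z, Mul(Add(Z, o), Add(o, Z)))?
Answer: Rational(-1, 495289683) ≈ -2.0190e-9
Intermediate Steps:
Function('t')(G) = Add(8, Mul(-1, Pow(G, 2)), Mul(-33, G)) (Function('t')(G) = Add(8, Mul(-1, Add(Add(Pow(G, 2), Mul(32, G)), G))) = Add(8, Mul(-1, Add(Pow(G, 2), Mul(33, G)))) = Add(8, Add(Mul(-1, Pow(G, 2)), Mul(-33, G))) = Add(8, Mul(-1, Pow(G, 2)), Mul(-33, G)))
Function('n')(Z, o) = Mul(Z, Pow(Add(Z, o), 2)) (Function('n')(Z, o) = Mul(Z, Mul(Add(Z, o), Add(Z, o))) = Mul(Z, Pow(Add(Z, o), 2)))
Pow(Function('n')(-427, Function('t')(14)), -1) = Pow(Mul(-427, Pow(Add(-427, Add(8, Mul(-1, Pow(14, 2)), Mul(-33, 14))), 2)), -1) = Pow(Mul(-427, Pow(Add(-427, Add(8, Mul(-1, 196), -462)), 2)), -1) = Pow(Mul(-427, Pow(Add(-427, Add(8, -196, -462)), 2)), -1) = Pow(Mul(-427, Pow(Add(-427, -650), 2)), -1) = Pow(Mul(-427, Pow(-1077, 2)), -1) = Pow(Mul(-427, 1159929), -1) = Pow(-495289683, -1) = Rational(-1, 495289683)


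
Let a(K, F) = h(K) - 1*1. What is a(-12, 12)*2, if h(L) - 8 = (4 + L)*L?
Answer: 206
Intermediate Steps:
h(L) = 8 + L*(4 + L) (h(L) = 8 + (4 + L)*L = 8 + L*(4 + L))
a(K, F) = 7 + K² + 4*K (a(K, F) = (8 + K² + 4*K) - 1*1 = (8 + K² + 4*K) - 1 = 7 + K² + 4*K)
a(-12, 12)*2 = (7 + (-12)² + 4*(-12))*2 = (7 + 144 - 48)*2 = 103*2 = 206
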